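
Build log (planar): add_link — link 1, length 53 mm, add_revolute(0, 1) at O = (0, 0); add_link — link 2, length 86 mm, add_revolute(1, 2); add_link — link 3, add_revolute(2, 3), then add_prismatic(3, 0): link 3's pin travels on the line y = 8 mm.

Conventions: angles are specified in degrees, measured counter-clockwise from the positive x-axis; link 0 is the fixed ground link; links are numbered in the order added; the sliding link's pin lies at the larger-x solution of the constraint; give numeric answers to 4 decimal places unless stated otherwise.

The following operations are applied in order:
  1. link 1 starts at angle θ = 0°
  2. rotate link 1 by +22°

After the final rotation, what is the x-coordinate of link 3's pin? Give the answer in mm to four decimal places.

geometry: r = 53 mm, L = 86 mm, e = 8 mm; θ starts at 0°
rotate link 1 by +22°: θ ← 0° +22° = 22°
crank pin P = (r cos θ, r sin θ) = (49.140744, 19.854149)
h = r sin θ − e = 19.854149 − 8 = 11.854149
x = r cos θ + √(L² − h²) = 49.140744 + 85.179100 = 134.319845

134.3198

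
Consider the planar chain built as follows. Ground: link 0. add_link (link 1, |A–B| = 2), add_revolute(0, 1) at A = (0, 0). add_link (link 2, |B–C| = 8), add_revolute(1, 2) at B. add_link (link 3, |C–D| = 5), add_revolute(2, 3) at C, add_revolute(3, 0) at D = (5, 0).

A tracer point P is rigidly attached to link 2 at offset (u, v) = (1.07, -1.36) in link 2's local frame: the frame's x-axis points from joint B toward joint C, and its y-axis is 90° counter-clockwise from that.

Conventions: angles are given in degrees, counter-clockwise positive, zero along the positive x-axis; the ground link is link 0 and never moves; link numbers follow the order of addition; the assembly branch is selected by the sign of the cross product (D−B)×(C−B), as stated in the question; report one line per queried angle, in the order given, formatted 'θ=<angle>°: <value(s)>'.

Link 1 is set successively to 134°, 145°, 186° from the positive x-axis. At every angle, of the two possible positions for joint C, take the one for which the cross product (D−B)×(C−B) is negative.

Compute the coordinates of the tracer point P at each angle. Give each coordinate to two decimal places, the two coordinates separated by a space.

A=(0,0), D=(5.00,0)
θ=134°: B = A + 2.00·(cos134°, sin134°) = (-1.3893, 1.4387)
θ=134°: |BD| = 6.5493
θ=134°: circle(B,8.00) ∩ circle(D,5.00): a=6.2521, h=4.9912
θ=134°:   candidates: C₊=(5.8064,4.9345) cross=32.689; C₋=(3.6136,-4.8040) cross=-32.689
θ=134°:   branch - wants cross < 0 → take C=(3.6136,-4.8040) (cross=-32.689)
θ=134°: ex = (C−B)/|BC| = (0.6254,-0.7803); ey = (0.7803,0.6254)
θ=134°: P = B + 1.07·ex + -1.36·ey = (-1.7814,-0.2468)
θ=145°: B = A + 2.00·(cos145°, sin145°) = (-1.6383, 1.1472)
θ=145°: |BD| = 6.7367
θ=145°: circle(B,8.00) ∩ circle(D,5.00): a=6.2629, h=4.9775
θ=145°:   candidates: C₊=(5.3808,4.9855) cross=33.532; C₋=(3.6856,-4.8241) cross=-33.532
θ=145°:   branch - wants cross < 0 → take C=(3.6856,-4.8241) (cross=-33.532)
θ=145°: ex = (C−B)/|BC| = (0.6655,-0.7464); ey = (0.7464,0.6655)
θ=145°: P = B + 1.07·ex + -1.36·ey = (-1.9414,-0.5566)
θ=186°: B = A + 2.00·(cos186°, sin186°) = (-1.9890, -0.2091)
θ=186°: |BD| = 6.9922
θ=186°: circle(B,8.00) ∩ circle(D,5.00): a=6.2849, h=4.9497
θ=186°:   candidates: C₊=(4.1451,4.9264) cross=34.609; C₋=(4.4411,-4.9687) cross=-34.609
θ=186°:   branch - wants cross < 0 → take C=(4.4411,-4.9687) (cross=-34.609)
θ=186°: ex = (C−B)/|BC| = (0.8038,-0.5950); ey = (0.5950,0.8038)
θ=186°: P = B + 1.07·ex + -1.36·ey = (-1.9382,-1.9388)

θ=134°: -1.78 -0.25
θ=145°: -1.94 -0.56
θ=186°: -1.94 -1.94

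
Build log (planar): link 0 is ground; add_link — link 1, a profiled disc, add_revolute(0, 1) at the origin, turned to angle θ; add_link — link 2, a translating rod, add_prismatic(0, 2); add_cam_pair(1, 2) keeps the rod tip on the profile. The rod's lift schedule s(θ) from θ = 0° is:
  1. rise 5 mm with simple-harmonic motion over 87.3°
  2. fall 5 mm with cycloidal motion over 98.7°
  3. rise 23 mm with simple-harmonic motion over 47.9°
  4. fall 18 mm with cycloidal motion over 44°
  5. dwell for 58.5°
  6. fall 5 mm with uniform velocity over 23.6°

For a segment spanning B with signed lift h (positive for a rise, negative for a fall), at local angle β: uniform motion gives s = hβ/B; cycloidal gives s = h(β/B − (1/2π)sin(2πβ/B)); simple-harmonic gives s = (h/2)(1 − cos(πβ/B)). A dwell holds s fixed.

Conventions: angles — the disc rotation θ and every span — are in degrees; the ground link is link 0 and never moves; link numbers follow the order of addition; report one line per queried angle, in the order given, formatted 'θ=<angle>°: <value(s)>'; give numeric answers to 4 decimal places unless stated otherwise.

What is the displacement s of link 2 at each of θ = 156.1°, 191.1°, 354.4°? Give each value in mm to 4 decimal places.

seg 1 [0°–87.3°] simple-harmonic, h=5: full span → s += 5 → s = 5.0000
seg 2 [87.3°–186°] cycloidal, h=-5: θ=156.1° here. β=68.8, B=98.7. -5·(0.6971 − sin(2π·0.6971)/(2π)) = -4.2375 → s = 0.7625
seg 2 [87.3°–186°] cycloidal, h=-5: full span → s += -5 → s = 0.0000
seg 3 [186°–233.9°] simple-harmonic, h=23: θ=191.1° here. β=5.1, B=47.9. 23/2·(1 − cos(π·0.1065)) = 0.6374 → s = 0.6374
seg 3 [186°–233.9°] simple-harmonic, h=23: full span → s += 23 → s = 23.0000
seg 4 [233.9°–277.9°] cycloidal, h=-18: full span → s += -18 → s = 5.0000
seg 5 [277.9°–336.4°] dwell: s stays 5.0000
seg 6 [336.4°–360°] uniform, h=-5: θ=354.4° here. β=18, B=23.6. -5·18/23.6 = -3.8136 → s = 1.1864

θ=156.1°: 0.7625
θ=191.1°: 0.6374
θ=354.4°: 1.1864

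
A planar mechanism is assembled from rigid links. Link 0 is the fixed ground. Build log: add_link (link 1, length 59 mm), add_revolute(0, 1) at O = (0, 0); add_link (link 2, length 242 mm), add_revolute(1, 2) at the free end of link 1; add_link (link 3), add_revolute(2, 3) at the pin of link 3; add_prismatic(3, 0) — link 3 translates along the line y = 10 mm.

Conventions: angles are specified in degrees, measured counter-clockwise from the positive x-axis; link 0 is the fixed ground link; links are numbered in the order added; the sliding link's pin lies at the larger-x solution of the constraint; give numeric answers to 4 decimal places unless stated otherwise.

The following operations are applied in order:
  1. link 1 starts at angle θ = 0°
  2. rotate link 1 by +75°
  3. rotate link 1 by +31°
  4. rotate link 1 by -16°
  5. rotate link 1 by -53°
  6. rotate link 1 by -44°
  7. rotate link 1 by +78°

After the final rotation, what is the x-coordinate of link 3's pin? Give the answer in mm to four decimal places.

geometry: r = 59 mm, L = 242 mm, e = 10 mm; θ starts at 0°
rotate link 1 by +75°: θ ← 0° +75° = 75°
rotate link 1 by +31°: θ ← 75° +31° = 106°
rotate link 1 by -16°: θ ← 106° -16° = 90°
rotate link 1 by -53°: θ ← 90° -53° = 37°
rotate link 1 by -44°: θ ← 37° -44° = -7°
rotate link 1 by +78°: θ ← -7° +78° = 71°
crank pin P = (r cos θ, r sin θ) = (19.208521, 55.785596)
h = r sin θ − e = 55.785596 − 10 = 45.785596
x = r cos θ + √(L² − h²) = 19.208521 + 237.629289 = 256.837811

256.8378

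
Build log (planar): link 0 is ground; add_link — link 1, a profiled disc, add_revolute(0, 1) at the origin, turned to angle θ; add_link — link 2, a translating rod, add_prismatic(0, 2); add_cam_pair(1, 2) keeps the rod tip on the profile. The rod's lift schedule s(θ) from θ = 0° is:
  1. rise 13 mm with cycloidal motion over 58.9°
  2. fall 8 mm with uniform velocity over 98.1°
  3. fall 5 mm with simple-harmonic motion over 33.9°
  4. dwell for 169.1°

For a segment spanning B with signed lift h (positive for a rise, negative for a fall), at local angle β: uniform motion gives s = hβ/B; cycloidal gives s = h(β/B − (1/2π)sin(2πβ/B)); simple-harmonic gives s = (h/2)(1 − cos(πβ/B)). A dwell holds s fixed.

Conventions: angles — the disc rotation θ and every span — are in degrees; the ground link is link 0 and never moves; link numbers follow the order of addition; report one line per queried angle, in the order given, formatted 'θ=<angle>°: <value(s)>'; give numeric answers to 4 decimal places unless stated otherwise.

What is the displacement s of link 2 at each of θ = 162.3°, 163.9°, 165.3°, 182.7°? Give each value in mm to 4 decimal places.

seg 1 [0°–58.9°] cycloidal, h=13: full span → s += 13 → s = 13.0000
seg 2 [58.9°–157°] uniform, h=-8: full span → s += -8 → s = 5.0000
seg 3 [157°–190.9°] simple-harmonic, h=-5: θ=162.3° here. β=5.3, B=33.9. -5/2·(1 − cos(π·0.1563)) = -0.2955 → s = 4.7045
seg 3 [157°–190.9°] simple-harmonic, h=-5: θ=163.9° here. β=6.9, B=33.9. -5/2·(1 − cos(π·0.2035)) = -0.4939 → s = 4.5061
seg 3 [157°–190.9°] simple-harmonic, h=-5: θ=165.3° here. β=8.3, B=33.9. -5/2·(1 − cos(π·0.2448)) = -0.7038 → s = 4.2962
seg 3 [157°–190.9°] simple-harmonic, h=-5: θ=182.7° here. β=25.7, B=33.9. -5/2·(1 − cos(π·0.7581)) = -4.3122 → s = 0.6878

θ=162.3°: 4.7045
θ=163.9°: 4.5061
θ=165.3°: 4.2962
θ=182.7°: 0.6878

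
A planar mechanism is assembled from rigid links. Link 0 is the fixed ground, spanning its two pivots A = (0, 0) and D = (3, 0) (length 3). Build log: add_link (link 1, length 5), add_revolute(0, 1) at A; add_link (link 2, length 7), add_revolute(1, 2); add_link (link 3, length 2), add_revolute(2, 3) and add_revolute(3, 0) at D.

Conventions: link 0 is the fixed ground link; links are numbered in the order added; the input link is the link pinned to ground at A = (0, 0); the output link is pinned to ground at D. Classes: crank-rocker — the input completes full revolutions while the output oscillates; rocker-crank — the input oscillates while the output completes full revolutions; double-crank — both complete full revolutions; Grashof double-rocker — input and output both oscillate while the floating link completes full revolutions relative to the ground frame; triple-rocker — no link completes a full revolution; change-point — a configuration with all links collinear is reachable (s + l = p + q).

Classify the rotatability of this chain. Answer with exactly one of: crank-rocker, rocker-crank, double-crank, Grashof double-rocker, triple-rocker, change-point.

lengths: ground=3, input=5, coupler=7, output=2
sorted: s=2 (shortest), l=7 (longest), p+q=8
s + l = 9 vs p + q = 8
s + l > p + q → non-Grashof → no link fully rotates → triple-rocker

triple-rocker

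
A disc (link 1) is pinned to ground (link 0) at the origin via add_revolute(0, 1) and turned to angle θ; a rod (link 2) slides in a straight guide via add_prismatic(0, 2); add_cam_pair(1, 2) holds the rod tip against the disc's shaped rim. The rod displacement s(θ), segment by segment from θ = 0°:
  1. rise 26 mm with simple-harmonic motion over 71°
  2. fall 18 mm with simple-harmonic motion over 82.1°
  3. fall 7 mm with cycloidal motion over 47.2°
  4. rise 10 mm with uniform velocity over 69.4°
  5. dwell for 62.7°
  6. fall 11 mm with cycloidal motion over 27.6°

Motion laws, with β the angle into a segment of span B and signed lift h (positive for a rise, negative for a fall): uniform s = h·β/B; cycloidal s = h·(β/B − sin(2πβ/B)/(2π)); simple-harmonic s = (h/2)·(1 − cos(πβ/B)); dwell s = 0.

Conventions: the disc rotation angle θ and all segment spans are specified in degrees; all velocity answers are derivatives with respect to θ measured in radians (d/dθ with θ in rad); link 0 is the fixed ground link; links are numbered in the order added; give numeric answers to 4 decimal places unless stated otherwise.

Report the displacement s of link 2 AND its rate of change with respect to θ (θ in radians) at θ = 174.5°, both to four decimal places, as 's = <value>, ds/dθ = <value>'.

segment 1 (0° to 71°, simple-harmonic, h = 26) is passed completely: s = 0.0000 + (26) = 26.0000
segment 2 (71° to 153.1°, simple-harmonic, h = -18) is passed completely: s = 26.0000 + (-18) = 8.0000
θ = 174.5° falls in segment 3 (153.1° to 200.3°, cycloidal, h = -7): β = 174.5 − 153.1 = 21.4°, B = 47.2°; Δs = -7·(0.4534 − sin(2π·0.4534)/(2π)) = -2.8521; s = 8.0000 − 2.8521 = 5.1479
velocity in seg [153.1°–200.3°] (cycloidal), θ in radians: β = 21.4° = 0.3735 rad, B = 47.2° = 0.8238 rad; ds/dθ = (h/B)(1 − cos(2πβ/B)) = ((-7)/0.8238)(1 − cos(2π·0.4534)) = -16.632715 mm/rad

s = 5.1479, ds/dθ = -16.6327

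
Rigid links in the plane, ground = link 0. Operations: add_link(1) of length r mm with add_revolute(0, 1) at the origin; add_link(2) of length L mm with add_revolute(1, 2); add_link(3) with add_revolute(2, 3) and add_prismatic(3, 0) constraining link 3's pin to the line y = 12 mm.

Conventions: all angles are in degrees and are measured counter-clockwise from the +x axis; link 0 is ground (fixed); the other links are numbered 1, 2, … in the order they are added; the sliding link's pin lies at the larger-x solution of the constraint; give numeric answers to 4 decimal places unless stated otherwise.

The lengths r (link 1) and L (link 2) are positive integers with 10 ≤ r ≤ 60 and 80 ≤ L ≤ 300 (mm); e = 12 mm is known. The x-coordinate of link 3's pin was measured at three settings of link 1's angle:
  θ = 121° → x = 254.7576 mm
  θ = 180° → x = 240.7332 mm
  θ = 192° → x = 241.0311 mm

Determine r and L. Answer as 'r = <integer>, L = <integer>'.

constraint per measurement: (x − r cos θ)² + (r sin θ − e)² = L²
subtracting the θ₁ and θ₂ equations cancels the r² and L² terms:
r = (x₁² − x₂²) / (2[(x₁cos θ₁ + e sin θ₁) − (x₂cos θ₂ + e sin θ₂)]) = 29.0001 → r = 29
L² = (x₁ − r cos θ₁)² + (r sin θ₁ − e)² = 72900.0184 → L = 270.0000 → L = 270
check at θ₃=192°: x = 241.0311 (printed 241.0311) ✓

r = 29, L = 270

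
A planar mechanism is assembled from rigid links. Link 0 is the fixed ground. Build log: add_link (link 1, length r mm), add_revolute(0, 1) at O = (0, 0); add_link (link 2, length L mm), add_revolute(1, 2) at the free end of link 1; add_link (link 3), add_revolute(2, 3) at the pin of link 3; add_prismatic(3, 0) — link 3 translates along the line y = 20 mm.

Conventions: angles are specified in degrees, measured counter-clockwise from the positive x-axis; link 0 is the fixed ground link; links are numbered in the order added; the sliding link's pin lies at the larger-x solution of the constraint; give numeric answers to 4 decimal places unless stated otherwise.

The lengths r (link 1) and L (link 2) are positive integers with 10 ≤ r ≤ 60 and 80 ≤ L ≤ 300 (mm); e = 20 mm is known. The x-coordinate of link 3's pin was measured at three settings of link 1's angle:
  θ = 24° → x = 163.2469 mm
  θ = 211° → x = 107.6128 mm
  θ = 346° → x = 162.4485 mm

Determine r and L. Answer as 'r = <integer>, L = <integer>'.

constraint per measurement: (x − r cos θ)² + (r sin θ − e)² = L²
subtracting the θ₁ and θ₂ equations cancels the r² and L² terms:
r = (x₁² − x₂²) / (2[(x₁cos θ₁ + e sin θ₁) − (x₂cos θ₂ + e sin θ₂)]) = 29.0000 → r = 29
L² = (x₁ − r cos θ₁)² + (r sin θ₁ − e)² = 18768.9949 → L = 137.0000 → L = 137
check at θ₃=346°: x = 162.4485 (printed 162.4485) ✓

r = 29, L = 137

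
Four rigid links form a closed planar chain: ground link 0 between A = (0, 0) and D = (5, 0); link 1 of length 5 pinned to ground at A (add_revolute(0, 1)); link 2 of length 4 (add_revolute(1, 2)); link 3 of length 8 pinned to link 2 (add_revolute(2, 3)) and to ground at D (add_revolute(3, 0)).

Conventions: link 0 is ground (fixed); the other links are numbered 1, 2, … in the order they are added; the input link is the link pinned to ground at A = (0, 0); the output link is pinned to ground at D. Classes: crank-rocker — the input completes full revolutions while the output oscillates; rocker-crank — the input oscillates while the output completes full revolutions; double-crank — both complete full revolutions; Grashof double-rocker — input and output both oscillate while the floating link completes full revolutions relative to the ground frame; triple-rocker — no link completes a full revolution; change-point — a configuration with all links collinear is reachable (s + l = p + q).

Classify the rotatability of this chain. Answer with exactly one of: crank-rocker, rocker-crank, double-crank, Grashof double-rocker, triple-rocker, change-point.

lengths: ground=5, input=5, coupler=4, output=8
sorted: s=4 (shortest), l=8 (longest), p+q=10
s + l = 12 vs p + q = 10
s + l > p + q → non-Grashof → no link fully rotates → triple-rocker

triple-rocker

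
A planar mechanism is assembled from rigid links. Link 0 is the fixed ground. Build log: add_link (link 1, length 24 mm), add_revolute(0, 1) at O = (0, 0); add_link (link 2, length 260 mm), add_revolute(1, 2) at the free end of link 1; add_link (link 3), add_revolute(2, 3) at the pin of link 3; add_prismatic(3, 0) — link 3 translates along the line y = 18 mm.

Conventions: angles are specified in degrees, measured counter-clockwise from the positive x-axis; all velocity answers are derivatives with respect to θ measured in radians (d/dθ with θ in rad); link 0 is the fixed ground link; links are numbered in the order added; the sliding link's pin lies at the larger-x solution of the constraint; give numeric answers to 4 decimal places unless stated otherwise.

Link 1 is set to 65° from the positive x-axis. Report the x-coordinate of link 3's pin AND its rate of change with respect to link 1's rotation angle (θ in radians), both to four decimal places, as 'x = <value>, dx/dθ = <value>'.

geometry: r = 24 mm, L = 260 mm, e = 18 mm
crank pin P = (r cos θ, r sin θ) = (10.142838, 21.751387)
h = r sin θ − e = 21.751387 − 18 = 3.751387
x = r cos θ + √(L² − h²) = 10.142838 + 259.972935 = 270.115774
dx/dθ = −r sin θ − h·r cos θ/√(L² − h²) (θ in radians; h = 3.751387) = -21.897747

x = 270.1158, dx/dθ = -21.8977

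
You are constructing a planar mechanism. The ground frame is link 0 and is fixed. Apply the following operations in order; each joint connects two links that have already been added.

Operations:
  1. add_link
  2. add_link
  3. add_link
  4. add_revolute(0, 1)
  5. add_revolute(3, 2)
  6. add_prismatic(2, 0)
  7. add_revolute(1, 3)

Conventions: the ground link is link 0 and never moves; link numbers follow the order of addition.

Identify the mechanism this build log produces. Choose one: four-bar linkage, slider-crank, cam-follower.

links: 4 (incl. ground); joints: 3 revolute, 1 prismatic, 0 higher (cam) pair, forming one closed loop
4 links, 3 revolutes + 1 prismatic in one loop → slider-crank

slider-crank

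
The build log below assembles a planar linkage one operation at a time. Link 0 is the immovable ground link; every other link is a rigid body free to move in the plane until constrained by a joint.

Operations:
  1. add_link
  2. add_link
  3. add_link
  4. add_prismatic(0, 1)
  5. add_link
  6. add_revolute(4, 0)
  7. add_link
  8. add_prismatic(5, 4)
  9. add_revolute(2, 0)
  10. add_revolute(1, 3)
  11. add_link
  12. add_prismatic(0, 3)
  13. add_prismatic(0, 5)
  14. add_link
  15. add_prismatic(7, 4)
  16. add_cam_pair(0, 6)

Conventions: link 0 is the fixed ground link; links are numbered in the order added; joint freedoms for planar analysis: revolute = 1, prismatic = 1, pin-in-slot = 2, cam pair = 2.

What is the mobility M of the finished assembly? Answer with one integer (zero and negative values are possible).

L=1 J1=0 J2=0
add link → L=2 J1=0 J2=0
add link → L=3 J1=0 J2=0
add link → L=4 J1=0 J2=0
P@0,1 dof=1 J1 → L=4 J1=1 J2=0
add link → L=5 J1=1 J2=0
R@4,0 dof=1 J1 → L=5 J1=2 J2=0
add link → L=6 J1=2 J2=0
P@5,4 dof=1 J1 → L=6 J1=3 J2=0
R@2,0 dof=1 J1 → L=6 J1=4 J2=0
R@1,3 dof=1 J1 → L=6 J1=5 J2=0
add link → L=7 J1=5 J2=0
P@0,3 dof=1 J1 → L=7 J1=6 J2=0
P@0,5 dof=1 J1 → L=7 J1=7 J2=0
add link → L=8 J1=7 J2=0
P@7,4 dof=1 J1 → L=8 J1=8 J2=0
C@0,6 dof=2 J2 → L=8 J1=8 J2=1
M=3(L−1)−2J1−J2=3·7−2·8−1=4

M = 4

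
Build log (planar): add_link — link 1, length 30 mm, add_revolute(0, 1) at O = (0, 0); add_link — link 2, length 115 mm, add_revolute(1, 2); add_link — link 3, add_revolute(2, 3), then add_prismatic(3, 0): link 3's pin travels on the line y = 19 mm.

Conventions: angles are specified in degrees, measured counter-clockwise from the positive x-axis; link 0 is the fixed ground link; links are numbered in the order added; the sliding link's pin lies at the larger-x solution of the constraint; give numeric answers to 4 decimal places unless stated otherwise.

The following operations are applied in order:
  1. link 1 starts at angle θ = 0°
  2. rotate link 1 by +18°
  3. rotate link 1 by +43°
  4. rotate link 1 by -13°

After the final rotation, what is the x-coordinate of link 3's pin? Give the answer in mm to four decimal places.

geometry: r = 30 mm, L = 115 mm, e = 19 mm; θ starts at 0°
rotate link 1 by +18°: θ ← 0° +18° = 18°
rotate link 1 by +43°: θ ← 18° +43° = 61°
rotate link 1 by -13°: θ ← 61° -13° = 48°
crank pin P = (r cos θ, r sin θ) = (20.073918, 22.294345)
h = r sin θ − e = 22.294345 − 19 = 3.294345
x = r cos θ + √(L² − h²) = 20.073918 + 114.952805 = 135.026723

135.0267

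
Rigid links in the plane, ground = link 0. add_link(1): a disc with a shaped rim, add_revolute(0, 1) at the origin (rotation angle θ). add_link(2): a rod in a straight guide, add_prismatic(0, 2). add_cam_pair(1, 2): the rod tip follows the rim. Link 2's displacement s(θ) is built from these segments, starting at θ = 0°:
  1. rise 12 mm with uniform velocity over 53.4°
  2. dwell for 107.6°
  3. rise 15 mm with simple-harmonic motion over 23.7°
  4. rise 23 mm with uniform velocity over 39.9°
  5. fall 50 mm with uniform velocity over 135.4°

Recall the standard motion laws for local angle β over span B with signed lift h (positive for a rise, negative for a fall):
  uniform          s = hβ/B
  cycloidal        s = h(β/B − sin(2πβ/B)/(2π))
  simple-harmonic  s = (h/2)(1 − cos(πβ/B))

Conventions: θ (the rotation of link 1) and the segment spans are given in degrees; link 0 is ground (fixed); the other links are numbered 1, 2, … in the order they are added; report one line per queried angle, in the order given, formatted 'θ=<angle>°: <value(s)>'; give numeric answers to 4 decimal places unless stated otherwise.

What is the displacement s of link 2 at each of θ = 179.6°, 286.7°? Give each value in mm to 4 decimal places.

segment 1 (0° to 53.4°, uniform, h = 12) is passed completely: s = 0.0000 + (12) = 12.0000
segment 2 (53.4° to 161°, dwell): s unchanged at 12.0000
θ = 179.6° falls in segment 3 (161° to 184.7°, simple-harmonic, h = 15): β = 179.6 − 161 = 18.6°, B = 23.7°; Δs = 15/2·(1 − cos(π·0.7848)) = 13.3504; s = 12.0000 + 13.3504 = 25.3504
segment 3 (161° to 184.7°, simple-harmonic, h = 15) is passed completely: s = 12.0000 + (15) = 27.0000
segment 4 (184.7° to 224.6°, uniform, h = 23) is passed completely: s = 27.0000 + (23) = 50.0000
θ = 286.7° falls in segment 5 (224.6° to 360°, uniform, h = -50): β = 286.7 − 224.6 = 62.1°, B = 135.4°; Δs = -50·62.1/135.4 = -22.9321; s = 50.0000 − 22.9321 = 27.0679

θ=179.6°: 25.3504
θ=286.7°: 27.0679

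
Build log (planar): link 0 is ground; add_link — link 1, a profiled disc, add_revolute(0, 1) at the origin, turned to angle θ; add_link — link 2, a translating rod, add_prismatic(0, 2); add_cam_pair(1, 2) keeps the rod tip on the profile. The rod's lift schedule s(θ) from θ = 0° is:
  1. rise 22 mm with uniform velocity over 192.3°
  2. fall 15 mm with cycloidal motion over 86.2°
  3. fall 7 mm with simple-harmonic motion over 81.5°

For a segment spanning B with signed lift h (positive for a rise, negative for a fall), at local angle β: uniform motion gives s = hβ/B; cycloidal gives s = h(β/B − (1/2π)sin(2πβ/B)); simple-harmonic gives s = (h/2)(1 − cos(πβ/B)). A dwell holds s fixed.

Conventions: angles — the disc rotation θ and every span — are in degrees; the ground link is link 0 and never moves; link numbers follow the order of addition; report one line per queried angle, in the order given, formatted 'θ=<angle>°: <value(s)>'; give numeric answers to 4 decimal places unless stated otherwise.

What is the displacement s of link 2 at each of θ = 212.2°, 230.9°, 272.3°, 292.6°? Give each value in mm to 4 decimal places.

seg 1 [0°–192.3°] uniform, h=22: full span → s += 22 → s = 22.0000
seg 2 [192.3°–278.5°] cycloidal, h=-15: θ=212.2° here. β=19.9, B=86.2. -15·(0.2309 − sin(2π·0.2309)/(2π)) = -1.0928 → s = 20.9072
seg 2 [192.3°–278.5°] cycloidal, h=-15: θ=230.9° here. β=38.6, B=86.2. -15·(0.4478 − sin(2π·0.4478)/(2π)) = -5.9478 → s = 16.0522
seg 2 [192.3°–278.5°] cycloidal, h=-15: θ=272.3° here. β=80, B=86.2. -15·(0.9281 − sin(2π·0.9281)/(2π)) = -14.9636 → s = 7.0364
seg 2 [192.3°–278.5°] cycloidal, h=-15: full span → s += -15 → s = 7.0000
seg 3 [278.5°–360°] simple-harmonic, h=-7: θ=292.6° here. β=14.1, B=81.5. -7/2·(1 − cos(π·0.1730)) = -0.5044 → s = 6.4956

θ=212.2°: 20.9072
θ=230.9°: 16.0522
θ=272.3°: 7.0364
θ=292.6°: 6.4956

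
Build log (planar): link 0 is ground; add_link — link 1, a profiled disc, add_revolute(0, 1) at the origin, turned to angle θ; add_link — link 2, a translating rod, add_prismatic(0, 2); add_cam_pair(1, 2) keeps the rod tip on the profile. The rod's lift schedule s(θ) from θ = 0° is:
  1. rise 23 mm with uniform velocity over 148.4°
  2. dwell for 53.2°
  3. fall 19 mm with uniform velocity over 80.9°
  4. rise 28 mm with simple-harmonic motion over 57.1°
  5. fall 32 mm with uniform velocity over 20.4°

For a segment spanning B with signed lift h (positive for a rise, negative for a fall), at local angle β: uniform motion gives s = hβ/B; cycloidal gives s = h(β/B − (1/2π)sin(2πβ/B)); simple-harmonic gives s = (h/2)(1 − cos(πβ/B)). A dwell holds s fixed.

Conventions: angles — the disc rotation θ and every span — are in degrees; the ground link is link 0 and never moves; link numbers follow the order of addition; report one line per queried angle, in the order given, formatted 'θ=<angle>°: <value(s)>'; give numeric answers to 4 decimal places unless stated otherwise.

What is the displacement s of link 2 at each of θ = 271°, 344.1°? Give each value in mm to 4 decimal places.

seg 1 [0°–148.4°] uniform, h=23: full span → s += 23 → s = 23.0000
seg 2 [148.4°–201.6°] dwell: s stays 23.0000
seg 3 [201.6°–282.5°] uniform, h=-19: θ=271° here. β=69.4, B=80.9. -19·69.4/80.9 = -16.2991 → s = 6.7009
seg 3 [201.6°–282.5°] uniform, h=-19: full span → s += -19 → s = 4.0000
seg 4 [282.5°–339.6°] simple-harmonic, h=28: full span → s += 28 → s = 32.0000
seg 5 [339.6°–360°] uniform, h=-32: θ=344.1° here. β=4.5, B=20.4. -32·4.5/20.4 = -7.0588 → s = 24.9412

θ=271°: 6.7009
θ=344.1°: 24.9412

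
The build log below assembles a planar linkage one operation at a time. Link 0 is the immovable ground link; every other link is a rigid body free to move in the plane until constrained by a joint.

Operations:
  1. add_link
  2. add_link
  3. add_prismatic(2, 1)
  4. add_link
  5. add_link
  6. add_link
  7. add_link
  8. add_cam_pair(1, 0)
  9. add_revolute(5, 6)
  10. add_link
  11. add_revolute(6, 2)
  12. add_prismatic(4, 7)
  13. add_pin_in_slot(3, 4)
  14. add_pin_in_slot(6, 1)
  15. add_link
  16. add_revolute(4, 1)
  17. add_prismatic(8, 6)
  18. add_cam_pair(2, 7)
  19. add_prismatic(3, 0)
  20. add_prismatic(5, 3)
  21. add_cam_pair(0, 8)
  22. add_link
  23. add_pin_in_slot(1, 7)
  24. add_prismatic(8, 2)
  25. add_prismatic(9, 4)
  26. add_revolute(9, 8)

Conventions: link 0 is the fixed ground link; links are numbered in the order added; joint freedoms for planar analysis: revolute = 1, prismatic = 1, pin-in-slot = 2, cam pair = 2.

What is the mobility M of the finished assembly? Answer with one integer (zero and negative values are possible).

ground; <1,0,0>
#1 <2,0,0>
#2 <3,0,0>
P:2↔1 J1 <3,1,0>
#3 <4,1,0>
#4 <5,1,0>
#5 <6,1,0>
#6 <7,1,0>
C:1↔0 J2 <7,1,1>
R:5↔6 J1 <7,2,1>
#7 <8,2,1>
R:6↔2 J1 <8,3,1>
P:4↔7 J1 <8,4,1>
PS:3↔4 J2 <8,4,2>
PS:6↔1 J2 <8,4,3>
#8 <9,4,3>
R:4↔1 J1 <9,5,3>
P:8↔6 J1 <9,6,3>
C:2↔7 J2 <9,6,4>
P:3↔0 J1 <9,7,4>
P:5↔3 J1 <9,8,4>
C:0↔8 J2 <9,8,5>
#9 <10,8,5>
PS:1↔7 J2 <10,8,6>
P:8↔2 J1 <10,9,6>
P:9↔4 J1 <10,10,6>
R:9↔8 J1 <10,11,6>
3×9 − 2×11 − 1×6 = -1

M = -1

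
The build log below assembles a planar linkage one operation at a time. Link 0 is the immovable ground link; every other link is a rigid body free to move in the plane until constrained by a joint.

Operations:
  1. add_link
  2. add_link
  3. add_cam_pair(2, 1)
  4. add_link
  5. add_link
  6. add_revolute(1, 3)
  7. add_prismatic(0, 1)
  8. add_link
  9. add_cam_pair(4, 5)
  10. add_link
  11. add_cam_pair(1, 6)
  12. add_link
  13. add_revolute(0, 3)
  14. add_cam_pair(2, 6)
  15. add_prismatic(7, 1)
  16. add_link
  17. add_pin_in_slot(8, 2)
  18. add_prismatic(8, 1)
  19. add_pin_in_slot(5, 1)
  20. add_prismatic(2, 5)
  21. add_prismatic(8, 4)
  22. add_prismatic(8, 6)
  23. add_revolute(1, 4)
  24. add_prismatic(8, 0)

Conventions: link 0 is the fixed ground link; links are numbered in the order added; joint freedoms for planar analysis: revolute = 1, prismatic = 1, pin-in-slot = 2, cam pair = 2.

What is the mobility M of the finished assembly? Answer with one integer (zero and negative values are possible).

(L,J1,J2)=(1,0,0); link0 fixed
link1: (2,0,0)
link2: (3,0,0)
C 2-1 [J2]: (3,0,1)
link3: (4,0,1)
link4: (5,0,1)
R 1-3 [J1]: (5,1,1)
P 0-1 [J1]: (5,2,1)
link5: (6,2,1)
C 4-5 [J2]: (6,2,2)
link6: (7,2,2)
C 1-6 [J2]: (7,2,3)
link7: (8,2,3)
R 0-3 [J1]: (8,3,3)
C 2-6 [J2]: (8,3,4)
P 7-1 [J1]: (8,4,4)
link8: (9,4,4)
PS 8-2 [J2]: (9,4,5)
P 8-1 [J1]: (9,5,5)
PS 5-1 [J2]: (9,5,6)
P 2-5 [J1]: (9,6,6)
P 8-4 [J1]: (9,7,6)
P 8-6 [J1]: (9,8,6)
R 1-4 [J1]: (9,9,6)
P 8-0 [J1]: (9,10,6)
Grübler: 3·8 − 2·10 − 6 = -2

M = -2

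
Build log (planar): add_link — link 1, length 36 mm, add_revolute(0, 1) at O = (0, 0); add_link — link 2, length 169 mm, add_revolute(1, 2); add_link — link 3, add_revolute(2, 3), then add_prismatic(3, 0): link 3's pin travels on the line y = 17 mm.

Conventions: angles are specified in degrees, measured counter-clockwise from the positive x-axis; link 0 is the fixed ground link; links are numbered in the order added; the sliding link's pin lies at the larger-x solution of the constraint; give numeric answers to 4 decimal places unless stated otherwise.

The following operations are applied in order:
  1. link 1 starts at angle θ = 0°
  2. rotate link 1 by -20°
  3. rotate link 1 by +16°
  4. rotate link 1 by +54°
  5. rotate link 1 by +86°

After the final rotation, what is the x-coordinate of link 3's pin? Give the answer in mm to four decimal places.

geometry: r = 36 mm, L = 169 mm, e = 17 mm; θ starts at 0°
rotate link 1 by -20°: θ ← 0° -20° = -20°
rotate link 1 by +16°: θ ← -20° +16° = -4°
rotate link 1 by +54°: θ ← -4° +54° = 50°
rotate link 1 by +86°: θ ← 50° +86° = 136°
crank pin P = (r cos θ, r sin θ) = (-25.896233, 25.007701)
h = r sin θ − e = 25.007701 − 17 = 8.007701
x = r cos θ + √(L² − h²) = -25.896233 + 168.810180 = 142.913947

142.9139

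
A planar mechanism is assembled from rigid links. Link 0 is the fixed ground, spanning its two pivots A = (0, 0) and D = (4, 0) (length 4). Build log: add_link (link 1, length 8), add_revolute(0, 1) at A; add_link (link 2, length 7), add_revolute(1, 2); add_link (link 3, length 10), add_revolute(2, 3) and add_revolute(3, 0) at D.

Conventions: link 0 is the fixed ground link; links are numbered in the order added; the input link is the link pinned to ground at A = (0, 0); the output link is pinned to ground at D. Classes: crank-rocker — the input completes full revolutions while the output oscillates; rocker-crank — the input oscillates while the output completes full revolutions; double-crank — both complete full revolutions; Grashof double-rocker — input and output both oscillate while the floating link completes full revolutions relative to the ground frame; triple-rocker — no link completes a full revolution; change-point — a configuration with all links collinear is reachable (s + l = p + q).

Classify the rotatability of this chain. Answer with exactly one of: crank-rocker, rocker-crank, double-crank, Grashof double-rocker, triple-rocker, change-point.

lengths: ground=4, input=8, coupler=7, output=10
sorted: s=4 (shortest), l=10 (longest), p+q=15
s + l = 14 vs p + q = 15
s + l < p + q (Grashof) with shortest = ground link → double-crank

double-crank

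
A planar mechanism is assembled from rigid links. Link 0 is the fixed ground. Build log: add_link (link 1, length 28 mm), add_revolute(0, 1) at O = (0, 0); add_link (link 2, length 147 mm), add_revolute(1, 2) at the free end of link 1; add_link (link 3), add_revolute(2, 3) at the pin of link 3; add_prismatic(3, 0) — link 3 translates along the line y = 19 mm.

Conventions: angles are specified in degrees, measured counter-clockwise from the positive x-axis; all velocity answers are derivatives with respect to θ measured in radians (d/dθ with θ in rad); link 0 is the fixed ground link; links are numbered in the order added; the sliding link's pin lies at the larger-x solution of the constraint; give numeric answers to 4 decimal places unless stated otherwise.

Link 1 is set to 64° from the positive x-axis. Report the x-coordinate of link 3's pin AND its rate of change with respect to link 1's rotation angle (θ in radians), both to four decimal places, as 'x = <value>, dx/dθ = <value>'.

geometry: r = 28 mm, L = 147 mm, e = 19 mm
crank pin P = (r cos θ, r sin θ) = (12.274392, 25.166233)
h = r sin θ − e = 25.166233 − 19 = 6.166233
x = r cos θ + √(L² − h²) = 12.274392 + 146.870615 = 159.145007
dx/dθ = −r sin θ − h·r cos θ/√(L² − h²) (θ in radians; h = 6.166233) = -25.681563

x = 159.1450, dx/dθ = -25.6816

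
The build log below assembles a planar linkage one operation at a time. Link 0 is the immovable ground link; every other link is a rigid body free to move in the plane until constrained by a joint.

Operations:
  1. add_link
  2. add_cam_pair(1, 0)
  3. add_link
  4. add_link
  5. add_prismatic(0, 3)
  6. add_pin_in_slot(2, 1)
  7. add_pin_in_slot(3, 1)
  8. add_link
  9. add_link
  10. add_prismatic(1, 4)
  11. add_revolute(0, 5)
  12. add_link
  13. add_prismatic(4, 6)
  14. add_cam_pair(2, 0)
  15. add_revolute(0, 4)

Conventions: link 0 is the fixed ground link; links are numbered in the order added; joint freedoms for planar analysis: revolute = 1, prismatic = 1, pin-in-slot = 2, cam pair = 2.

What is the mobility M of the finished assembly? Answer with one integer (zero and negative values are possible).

L=1 J1=0 J2=0
add link → L=2 J1=0 J2=0
C@1,0 dof=2 J2 → L=2 J1=0 J2=1
add link → L=3 J1=0 J2=1
add link → L=4 J1=0 J2=1
P@0,3 dof=1 J1 → L=4 J1=1 J2=1
PS@2,1 dof=2 J2 → L=4 J1=1 J2=2
PS@3,1 dof=2 J2 → L=4 J1=1 J2=3
add link → L=5 J1=1 J2=3
add link → L=6 J1=1 J2=3
P@1,4 dof=1 J1 → L=6 J1=2 J2=3
R@0,5 dof=1 J1 → L=6 J1=3 J2=3
add link → L=7 J1=3 J2=3
P@4,6 dof=1 J1 → L=7 J1=4 J2=3
C@2,0 dof=2 J2 → L=7 J1=4 J2=4
R@0,4 dof=1 J1 → L=7 J1=5 J2=4
M=3(L−1)−2J1−J2=3·6−2·5−4=4

M = 4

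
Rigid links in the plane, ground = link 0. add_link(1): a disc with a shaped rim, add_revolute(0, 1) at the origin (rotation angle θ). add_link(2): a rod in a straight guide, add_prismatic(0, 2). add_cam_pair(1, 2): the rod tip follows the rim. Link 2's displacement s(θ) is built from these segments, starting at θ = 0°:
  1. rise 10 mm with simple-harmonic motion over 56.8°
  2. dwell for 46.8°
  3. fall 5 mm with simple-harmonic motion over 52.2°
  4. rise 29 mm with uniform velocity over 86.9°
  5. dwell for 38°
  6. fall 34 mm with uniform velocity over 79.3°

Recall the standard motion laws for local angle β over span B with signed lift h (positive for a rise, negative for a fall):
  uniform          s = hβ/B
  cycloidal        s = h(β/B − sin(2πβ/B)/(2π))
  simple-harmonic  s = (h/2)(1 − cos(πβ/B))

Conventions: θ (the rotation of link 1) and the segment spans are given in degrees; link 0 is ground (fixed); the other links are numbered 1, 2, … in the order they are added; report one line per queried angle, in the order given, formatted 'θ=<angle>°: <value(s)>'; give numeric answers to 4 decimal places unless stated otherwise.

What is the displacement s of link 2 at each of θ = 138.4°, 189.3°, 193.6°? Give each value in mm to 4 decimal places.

segment 1 (0° to 56.8°, simple-harmonic, h = 10) is passed completely: s = 0.0000 + (10) = 10.0000
segment 2 (56.8° to 103.6°, dwell): s unchanged at 10.0000
θ = 138.4° falls in segment 3 (103.6° to 155.8°, simple-harmonic, h = -5): β = 138.4 − 103.6 = 34.8°, B = 52.2°; Δs = -5/2·(1 − cos(π·0.6667)) = -3.7500; s = 10.0000 − 3.7500 = 6.2500
segment 3 (103.6° to 155.8°, simple-harmonic, h = -5) is passed completely: s = 10.0000 + (-5) = 5.0000
θ = 189.3° falls in segment 4 (155.8° to 242.7°, uniform, h = 29): β = 189.3 − 155.8 = 33.5°, B = 86.9°; Δs = 29·33.5/86.9 = 11.1795; s = 5.0000 + 11.1795 = 16.1795
θ = 193.6° falls in segment 4 (155.8° to 242.7°, uniform, h = 29): β = 193.6 − 155.8 = 37.8°, B = 86.9°; Δs = 29·37.8/86.9 = 12.6145; s = 5.0000 + 12.6145 = 17.6145

θ=138.4°: 6.2500
θ=189.3°: 16.1795
θ=193.6°: 17.6145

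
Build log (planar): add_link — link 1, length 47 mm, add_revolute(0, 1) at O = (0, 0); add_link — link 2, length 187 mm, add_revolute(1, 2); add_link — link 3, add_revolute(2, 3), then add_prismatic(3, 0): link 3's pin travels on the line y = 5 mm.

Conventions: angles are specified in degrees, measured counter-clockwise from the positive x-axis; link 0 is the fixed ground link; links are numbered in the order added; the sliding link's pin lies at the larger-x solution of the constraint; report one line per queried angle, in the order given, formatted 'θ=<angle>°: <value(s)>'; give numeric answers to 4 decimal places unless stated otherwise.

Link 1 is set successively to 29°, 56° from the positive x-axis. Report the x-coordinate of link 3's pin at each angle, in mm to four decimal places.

geometry: r = 47 mm, L = 187 mm, e = 5 mm
θ=29°: crank pin P = (r cos θ, r sin θ) = (41.107126, 22.786052)
θ=29°: h = r sin θ − e = 22.786052 − 5 = 17.786052
θ=29°: x = r cos θ + √(L² − h²) = 41.107126 + 186.152240 = 227.259366
θ=56°: crank pin P = (r cos θ, r sin θ) = (26.282066, 38.964766)
θ=56°: h = r sin θ − e = 38.964766 − 5 = 33.964766
θ=56°: x = r cos θ + √(L² − h²) = 26.282066 + 183.889626 = 210.171693

θ=29°: 227.2594
θ=56°: 210.1717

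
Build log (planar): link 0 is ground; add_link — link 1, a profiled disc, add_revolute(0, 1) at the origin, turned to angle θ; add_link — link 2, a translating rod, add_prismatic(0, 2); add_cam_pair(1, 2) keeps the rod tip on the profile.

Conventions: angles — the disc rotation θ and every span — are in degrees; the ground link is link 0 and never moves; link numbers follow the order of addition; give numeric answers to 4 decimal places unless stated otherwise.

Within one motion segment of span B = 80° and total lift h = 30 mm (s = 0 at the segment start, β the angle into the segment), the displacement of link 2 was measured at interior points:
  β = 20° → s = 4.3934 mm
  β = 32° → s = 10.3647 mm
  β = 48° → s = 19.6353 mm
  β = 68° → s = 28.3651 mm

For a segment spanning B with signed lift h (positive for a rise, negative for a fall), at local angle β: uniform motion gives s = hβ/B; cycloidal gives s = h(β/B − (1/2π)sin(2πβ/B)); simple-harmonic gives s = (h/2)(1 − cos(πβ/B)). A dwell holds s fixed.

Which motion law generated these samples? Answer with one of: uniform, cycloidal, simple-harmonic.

candidates at β/B = r: uniform s = h·r (linear in β); cycloidal s = h·(r − sin(2πr)/(2π)); simple-harmonic s = (h/2)(1 − cos(πr))
β=20°: printed 4.3934 | uniform 7.5000, cycloidal 2.7254, simple-harmonic 4.3934
β=32°: printed 10.3647 | uniform 12.0000, cycloidal 9.1935, simple-harmonic 10.3647
β=48°: printed 19.6353 | uniform 18.0000, cycloidal 20.8065, simple-harmonic 19.6353
β=68°: printed 28.3651 | uniform 25.5000, cycloidal 29.3628, simple-harmonic 28.3651
only one law matches every sample → simple-harmonic

simple-harmonic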